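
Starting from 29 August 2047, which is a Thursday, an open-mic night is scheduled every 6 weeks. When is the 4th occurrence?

The 4th occurrence is 3 intervals after the first: 3 × 42 = 126 days after 29 August 2047.
August has 31 days — 2 days to the end of August leaves 124.
September has 30 days (94 left).
October has 31 days (63 left).
November has 30 days (33 left).
December has 31 days (2 left).
2 days into January → 2 January 2048.

2 January 2048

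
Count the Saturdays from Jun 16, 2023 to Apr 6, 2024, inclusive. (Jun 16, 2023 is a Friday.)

43

Jun 16, 2023 is a Friday; the first Saturday on or after it is Jun 17, 2023 (1 day later).
From Jun 17, 2023 to Apr 6, 2024: 13 + 31 + 31 + 30 + 31 + 30 + 31 + 31 + 29 + 31 + 6 = 294 days (rest of Jun, Jul, Aug, Sep, Oct, Nov, Dec, Jan, Feb, Mar, Apr).
294 ÷ 7 = 42 full weeks with remainder 0, so 42 more Saturdays after the first → 43.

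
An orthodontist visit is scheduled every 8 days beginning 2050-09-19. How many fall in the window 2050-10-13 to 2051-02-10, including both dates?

16

Occurrences land 8·i days after 2050-09-19 for i = 0, 1, 2, …
2050-10-13 is 24 days after the start; 24 ÷ 8 = 3 remainder 0. First occurrence in the window: #4 on 2050-10-13 (3×8 = 24 days in).
2051-02-10 is 144 days after the start; 144 ÷ 8 = 18 remainder 0. Last occurrence in the window: #19 on 2051-02-10.
Occurrences #4 through #19: 16 in total.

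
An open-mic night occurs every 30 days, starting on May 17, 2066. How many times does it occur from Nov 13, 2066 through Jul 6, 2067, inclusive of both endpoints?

8

Occurrences land 30·i days after May 17, 2066 for i = 0, 1, 2, …
Nov 13, 2066 is 180 days after the start; 180 ÷ 30 = 6 remainder 0. First occurrence in the window: #7 on Nov 13, 2066 (6×30 = 180 days in).
Jul 6, 2067 is 415 days after the start; 415 ÷ 30 = 13 remainder 25. Last occurrence in the window: #14 on Jun 11, 2067.
Occurrences #7 through #14: 8 in total.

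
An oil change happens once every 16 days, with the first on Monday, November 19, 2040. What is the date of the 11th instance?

The 11th occurrence is 10 intervals after the first: 10 × 16 = 160 days after November 19, 2040.
November has 30 days — 11 days to the end of November leaves 149.
December has 31 days (118 left).
January has 31 days (87 left).
February has 28 days (59 left).
March has 31 days (28 left).
28 days into April → April 28, 2041.

April 28, 2041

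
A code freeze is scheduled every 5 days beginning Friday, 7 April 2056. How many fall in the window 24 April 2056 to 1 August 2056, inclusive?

Occurrences land 5·i days after 7 April 2056 for i = 0, 1, 2, …
24 April 2056 is 17 days after the start; 17 ÷ 5 = 3 remainder 2; since the remainder is 2, round up to i = 4. First occurrence in the window: #5 on 27 April 2056 (4×5 = 20 days in).
1 August 2056 is 116 days after the start; 116 ÷ 5 = 23 remainder 1. Last occurrence in the window: #24 on 31 July 2056.
Occurrences #5 through #24: 20 in total.

20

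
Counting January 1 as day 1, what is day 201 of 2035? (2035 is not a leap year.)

January has 31 days (201 − 31 = 170 remain).
February has 28 days (170 − 28 = 142 remain).
March has 31 days (142 − 31 = 111 remain).
April has 30 days (111 − 30 = 81 remain).
May has 31 days (81 − 31 = 50 remain).
June has 30 days (50 − 30 = 20 remain).
20 into July → July 20.

July 20, 2035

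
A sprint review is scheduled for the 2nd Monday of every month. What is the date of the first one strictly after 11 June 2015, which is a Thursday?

June 2015 starts on a Monday; its first Monday is the 1st, so the 2nd Monday is the 8th — 8 June 2015.
That is not after 11 June 2015, so look at July 2015.
July 2015 starts on a Wednesday; its first Monday is the 6th, so the 2nd Monday is the 13th — 13 July 2015.

13 July 2015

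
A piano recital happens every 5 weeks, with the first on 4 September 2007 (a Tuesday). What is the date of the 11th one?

The 11th occurrence is 10 intervals after the first: 10 × 35 = 350 days after 4 September 2007.
September has 30 days — 26 days to the end of September leaves 324.
October has 31 days (293 left).
November has 30 days (263 left).
December has 31 days (232 left).
January has 31 days (201 left).
February has 29 days (172 left).
March has 31 days (141 left).
April has 30 days (111 left).
May has 31 days (80 left).
June has 30 days (50 left).
July has 31 days (19 left).
19 days into August → 19 August 2008.

19 August 2008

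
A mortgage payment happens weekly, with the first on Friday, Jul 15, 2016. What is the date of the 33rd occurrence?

The 33rd occurrence is 32 intervals after the first: 32 × 7 = 224 days after Jul 15, 2016.
Jul has 31 days — 16 days to the end of Jul leaves 208.
Aug has 31 days (177 left).
Sep has 30 days (147 left).
Oct has 31 days (116 left).
Nov has 30 days (86 left).
Dec has 31 days (55 left).
Jan has 31 days (24 left).
24 days into Feb → Feb 24, 2017.

Feb 24, 2017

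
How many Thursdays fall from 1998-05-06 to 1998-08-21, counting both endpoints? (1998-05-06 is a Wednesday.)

1998-05-06 is a Wednesday; the first Thursday on or after it is 1998-05-07 (1 day later).
From 1998-05-07 to 1998-08-21: 24 + 30 + 31 + 21 = 106 days (rest of May, June, July, August).
106 ÷ 7 = 15 full weeks with remainder 1, so 15 more Thursdays after the first → 16.

16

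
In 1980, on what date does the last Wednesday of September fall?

24 September 1980

The first Wednesday of September 1980 is September 3.
September 1980 has 30 days. Adding weeks: 3, 10, 17, 24 — the last one ≤ 30 is the 24th.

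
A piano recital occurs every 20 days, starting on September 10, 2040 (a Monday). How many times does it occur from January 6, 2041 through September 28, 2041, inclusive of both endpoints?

14

Occurrences land 20·i days after September 10, 2040 for i = 0, 1, 2, …
January 6, 2041 is 118 days after the start; 118 ÷ 20 = 5 remainder 18; since the remainder is 18, round up to i = 6. First occurrence in the window: #7 on January 8, 2041 (6×20 = 120 days in).
September 28, 2041 is 383 days after the start; 383 ÷ 20 = 19 remainder 3. Last occurrence in the window: #20 on September 25, 2041.
Occurrences #7 through #20: 14 in total.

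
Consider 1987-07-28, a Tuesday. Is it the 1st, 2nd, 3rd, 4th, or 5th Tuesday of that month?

4th

Day 28 falls in week ⌈28/7⌉ of the month.
Days 1–7 hold the 1st Tuesday, 8–14 the 2nd, 15–21 the 3rd, 22–28 the 4th, 29–31 the 5th.
28 is in the range for the 4th.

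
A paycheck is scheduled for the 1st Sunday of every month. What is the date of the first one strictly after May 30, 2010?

May 2010 starts on a Saturday, so its 1st Sunday is May 2, 2010 (1 day in).
That is not after May 30, 2010, so look at Jun 2010.
Jun 2010 starts on a Tuesday, so its 1st Sunday is Jun 6, 2010 (5 days in).

Jun 6, 2010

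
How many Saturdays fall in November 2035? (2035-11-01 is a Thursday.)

4

2035-11-01 is a Thursday; the first Saturday on or after it is 2035-11-03 (2 days later).
From 2035-11-03 to 2035-11-30 is 30 − 3 = 27 days.
27 ÷ 7 = 3 full weeks with remainder 6, so 3 more Saturdays after the first → 4.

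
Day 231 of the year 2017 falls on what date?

Aug 19, 2017

Jan has 31 days (231 − 31 = 200 remain).
Feb has 28 days (200 − 28 = 172 remain).
Mar has 31 days (172 − 31 = 141 remain).
Apr has 30 days (141 − 30 = 111 remain).
May has 31 days (111 − 31 = 80 remain).
Jun has 30 days (80 − 30 = 50 remain).
Jul has 31 days (50 − 31 = 19 remain).
19 into Aug → Aug 19.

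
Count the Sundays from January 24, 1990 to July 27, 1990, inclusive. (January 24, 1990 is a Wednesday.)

January 24, 1990 is a Wednesday; the first Sunday on or after it is January 28, 1990 (4 days later).
From January 28, 1990 to July 27, 1990: 3 + 28 + 31 + 30 + 31 + 30 + 27 = 180 days (rest of January, February, March, April, May, June, July).
180 ÷ 7 = 25 full weeks with remainder 5, so 25 more Sundays after the first → 26.

26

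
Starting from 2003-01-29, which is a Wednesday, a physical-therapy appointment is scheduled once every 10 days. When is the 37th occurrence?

The 37th occurrence is 36 intervals after the first: 36 × 10 = 360 days after 2003-01-29.
January has 31 days — 2 days to the end of January leaves 358.
February has 28 days (330 left).
March has 31 days (299 left).
April has 30 days (269 left).
May has 31 days (238 left).
June has 30 days (208 left).
July has 31 days (177 left).
August has 31 days (146 left).
September has 30 days (116 left).
October has 31 days (85 left).
November has 30 days (55 left).
December has 31 days (24 left).
24 days into January → 2004-01-24.

2004-01-24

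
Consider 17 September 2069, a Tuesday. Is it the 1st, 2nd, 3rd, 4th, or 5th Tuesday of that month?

Day 17 falls in week ⌈17/7⌉ of the month.
Days 1–7 hold the 1st Tuesday, 8–14 the 2nd, 15–21 the 3rd, 22–28 the 4th, 29–31 the 5th.
17 is in the range for the 3rd.

3rd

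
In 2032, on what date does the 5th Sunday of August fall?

August 29, 2032

August 2032 begins on a Sunday, so the first Sunday is August 1.
The 5th Sunday is 4 weeks later: 1 + 28 = 29.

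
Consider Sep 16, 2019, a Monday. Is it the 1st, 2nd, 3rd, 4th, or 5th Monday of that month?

Day 16 falls in week ⌈16/7⌉ of the month.
Days 1–7 hold the 1st Monday, 8–14 the 2nd, 15–21 the 3rd, 22–28 the 4th, 29–31 the 5th.
16 is in the range for the 3rd.

3rd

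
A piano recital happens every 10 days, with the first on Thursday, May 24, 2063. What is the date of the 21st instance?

December 10, 2063

The 21st occurrence is 20 intervals after the first: 20 × 10 = 200 days after May 24, 2063.
May has 31 days — 7 days to the end of May leaves 193.
June has 30 days (163 left).
July has 31 days (132 left).
August has 31 days (101 left).
September has 30 days (71 left).
October has 31 days (40 left).
November has 30 days (10 left).
10 days into December → December 10, 2063.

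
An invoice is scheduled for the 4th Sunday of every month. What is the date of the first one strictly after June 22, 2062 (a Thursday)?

June 2062 starts on a Thursday; its first Sunday is the 4th, so the 4th Sunday is the 25th — June 25, 2062.
June 25, 2062 is after June 22, 2062, so that is the next one.

June 25, 2062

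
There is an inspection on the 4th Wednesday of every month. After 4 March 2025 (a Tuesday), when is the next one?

March 2025 starts on a Saturday; its first Wednesday is the 5th, so the 4th Wednesday is the 26th — 26 March 2025.
26 March 2025 is after 4 March 2025, so that is the next one.

26 March 2025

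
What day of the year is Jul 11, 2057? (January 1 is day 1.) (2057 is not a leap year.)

192

Days in months before Jul: 31 + 28 + 31 + 30 + 31 + 30 = 181.
Plus 11 days into Jul → day 192.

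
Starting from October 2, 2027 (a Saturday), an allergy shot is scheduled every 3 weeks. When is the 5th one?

The 5th occurrence is 4 intervals after the first: 4 × 21 = 84 days after October 2, 2027.
October has 31 days — 29 days to the end of October leaves 55.
November has 30 days (25 left).
25 days into December → December 25, 2027.

December 25, 2027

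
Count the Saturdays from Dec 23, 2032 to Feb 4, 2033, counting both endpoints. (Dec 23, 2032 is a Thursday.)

Dec 23, 2032 is a Thursday; the first Saturday on or after it is Dec 25, 2032 (2 days later).
From Dec 25, 2032 to Feb 4, 2033: 6 + 31 + 4 = 41 days (rest of Dec, Jan, Feb).
41 ÷ 7 = 5 full weeks with remainder 6, so 5 more Saturdays after the first → 6.

6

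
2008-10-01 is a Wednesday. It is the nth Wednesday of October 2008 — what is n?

Day 1 falls in week ⌈1/7⌉ of the month.
Days 1–7 hold the 1st Wednesday, 8–14 the 2nd, 15–21 the 3rd, 22–28 the 4th, 29–31 the 5th.
1 is in the range for the 1st.

1st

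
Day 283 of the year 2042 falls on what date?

January has 31 days (283 − 31 = 252 remain).
February has 28 days (252 − 28 = 224 remain).
March has 31 days (224 − 31 = 193 remain).
April has 30 days (193 − 30 = 163 remain).
May has 31 days (163 − 31 = 132 remain).
June has 30 days (132 − 30 = 102 remain).
July has 31 days (102 − 31 = 71 remain).
August has 31 days (71 − 31 = 40 remain).
September has 30 days (40 − 30 = 10 remain).
10 into October → October 10.

10 October 2042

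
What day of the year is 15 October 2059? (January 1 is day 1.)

288

Days in months before October: 31 + 28 + 31 + 30 + 31 + 30 + 31 + 31 + 30 = 273.
Plus 15 days into October → day 288.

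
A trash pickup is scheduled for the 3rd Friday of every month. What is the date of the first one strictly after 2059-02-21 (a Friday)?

February 2059 starts on a Saturday; its first Friday is the 7th, so the 3rd Friday is the 21st — 2059-02-21.
That is not after 2059-02-21, so look at March 2059.
March 2059 starts on a Saturday; its first Friday is the 7th, so the 3rd Friday is the 21st — 2059-03-21.

2059-03-21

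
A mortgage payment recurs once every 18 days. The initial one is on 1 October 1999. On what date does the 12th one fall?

The 12th occurrence is 11 intervals after the first: 11 × 18 = 198 days after 1 October 1999.
October has 31 days — 30 days to the end of October leaves 168.
November has 30 days (138 left).
December has 31 days (107 left).
January has 31 days (76 left).
February has 29 days (47 left).
March has 31 days (16 left).
16 days into April → 16 April 2000.

16 April 2000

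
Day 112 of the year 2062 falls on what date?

April 22, 2062

January has 31 days (112 − 31 = 81 remain).
February has 28 days (81 − 28 = 53 remain).
March has 31 days (53 − 31 = 22 remain).
22 into April → April 22.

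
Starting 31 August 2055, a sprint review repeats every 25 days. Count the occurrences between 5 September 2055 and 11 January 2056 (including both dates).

Occurrences land 25·i days after 31 August 2055 for i = 0, 1, 2, …
5 September 2055 is 5 days after the start; 5 ÷ 25 = 0 remainder 5; since the remainder is 5, round up to i = 1. First occurrence in the window: #2 on 25 September 2055 (1×25 = 25 days in).
11 January 2056 is 133 days after the start; 133 ÷ 25 = 5 remainder 8. Last occurrence in the window: #6 on 3 January 2056.
Occurrences #2 through #6: 5 in total.

5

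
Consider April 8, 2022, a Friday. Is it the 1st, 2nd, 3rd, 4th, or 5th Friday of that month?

2nd

Day 8 falls in week ⌈8/7⌉ of the month.
Days 1–7 hold the 1st Friday, 8–14 the 2nd, 15–21 the 3rd, 22–28 the 4th, 29–31 the 5th.
8 is in the range for the 2nd.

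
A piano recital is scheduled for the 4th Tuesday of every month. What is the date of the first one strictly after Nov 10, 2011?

Nov 2011 starts on a Tuesday; its first Tuesday is the 1st, so the 4th Tuesday is the 22nd — Nov 22, 2011.
Nov 22, 2011 is after Nov 10, 2011, so that is the next one.

Nov 22, 2011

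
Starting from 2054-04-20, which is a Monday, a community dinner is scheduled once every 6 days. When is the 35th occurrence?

The 35th occurrence is 34 intervals after the first: 34 × 6 = 204 days after 2054-04-20.
April has 30 days — 10 days to the end of April leaves 194.
May has 31 days (163 left).
June has 30 days (133 left).
July has 31 days (102 left).
August has 31 days (71 left).
September has 30 days (41 left).
October has 31 days (10 left).
10 days into November → 2054-11-10.

2054-11-10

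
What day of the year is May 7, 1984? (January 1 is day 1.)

Days in months before May: 31 + 29 + 31 + 30 = 121.
Plus 7 days into May → day 128.

128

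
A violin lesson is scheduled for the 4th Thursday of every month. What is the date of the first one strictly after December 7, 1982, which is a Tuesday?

December 1982 starts on a Wednesday; its first Thursday is the 2nd, so the 4th Thursday is the 23rd — December 23, 1982.
December 23, 1982 is after December 7, 1982, so that is the next one.

December 23, 1982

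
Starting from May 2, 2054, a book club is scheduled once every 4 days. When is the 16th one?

The 16th occurrence is 15 intervals after the first: 15 × 4 = 60 days after May 2, 2054.
May has 31 days — 29 days to the end of May leaves 31.
June has 30 days (1 left).
1 day into July → July 1, 2054.

July 1, 2054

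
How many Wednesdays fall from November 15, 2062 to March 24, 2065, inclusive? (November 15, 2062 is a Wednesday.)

November 15, 2062 is a Wednesday; the first Wednesday on or after it is November 15, 2062.
From November 15, 2062 to March 24, 2065: 46 + 365 + 366 + 83 = 860 days (rest of 2062, 2063, 2064, to March 24, 2065 in 2065).
860 ÷ 7 = 122 full weeks with remainder 6, so 122 more Wednesdays after the first → 123.

123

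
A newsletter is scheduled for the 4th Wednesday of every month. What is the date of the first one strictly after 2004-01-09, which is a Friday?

2004-01-28

January 2004 starts on a Thursday; its first Wednesday is the 7th, so the 4th Wednesday is the 28th — 2004-01-28.
2004-01-28 is after 2004-01-09, so that is the next one.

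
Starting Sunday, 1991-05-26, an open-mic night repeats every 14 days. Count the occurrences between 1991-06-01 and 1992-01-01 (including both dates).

Occurrences land 14·i days after 1991-05-26 for i = 0, 1, 2, …
1991-06-01 is 6 days after the start; 6 ÷ 14 = 0 remainder 6; since the remainder is 6, round up to i = 1. First occurrence in the window: #2 on 1991-06-09 (1×14 = 14 days in).
1992-01-01 is 220 days after the start; 220 ÷ 14 = 15 remainder 10. Last occurrence in the window: #16 on 1991-12-22.
Occurrences #2 through #16: 15 in total.

15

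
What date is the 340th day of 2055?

6 December 2055

January has 31 days (340 − 31 = 309 remain).
February has 28 days (309 − 28 = 281 remain).
March has 31 days (281 − 31 = 250 remain).
April has 30 days (250 − 30 = 220 remain).
May has 31 days (220 − 31 = 189 remain).
June has 30 days (189 − 30 = 159 remain).
July has 31 days (159 − 31 = 128 remain).
August has 31 days (128 − 31 = 97 remain).
September has 30 days (97 − 30 = 67 remain).
October has 31 days (67 − 31 = 36 remain).
November has 30 days (36 − 30 = 6 remain).
6 into December → December 6.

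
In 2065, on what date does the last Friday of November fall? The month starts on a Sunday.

November 2065 begins on a Sunday, so the first Friday is November 6 (5 days later).
November 2065 has 30 days. Adding weeks: 6, 13, 20, 27 — the last one ≤ 30 is the 27th.

27 November 2065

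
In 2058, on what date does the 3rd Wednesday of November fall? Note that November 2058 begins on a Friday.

November 2058 begins on a Friday, so the first Wednesday is November 6 (5 days later).
The 3rd Wednesday is 2 weeks later: 6 + 14 = 20.

November 20, 2058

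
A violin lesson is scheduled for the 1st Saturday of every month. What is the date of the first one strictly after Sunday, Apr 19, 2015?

May 2, 2015

Apr 2015 starts on a Wednesday, so its 1st Saturday is Apr 4, 2015 (3 days in).
That is not after Apr 19, 2015, so look at May 2015.
May 2015 starts on a Friday, so its 1st Saturday is May 2, 2015 (1 day in).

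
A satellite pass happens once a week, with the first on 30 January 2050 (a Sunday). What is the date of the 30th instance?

21 August 2050

The 30th occurrence is 29 intervals after the first: 29 × 7 = 203 days after 30 January 2050.
January has 31 days — 1 day to the end of January leaves 202.
February has 28 days (174 left).
March has 31 days (143 left).
April has 30 days (113 left).
May has 31 days (82 left).
June has 30 days (52 left).
July has 31 days (21 left).
21 days into August → 21 August 2050.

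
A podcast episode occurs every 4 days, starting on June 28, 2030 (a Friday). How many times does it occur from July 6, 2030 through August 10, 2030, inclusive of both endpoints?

9

Occurrences land 4·i days after June 28, 2030 for i = 0, 1, 2, …
July 6, 2030 is 8 days after the start; 8 ÷ 4 = 2 remainder 0. First occurrence in the window: #3 on July 6, 2030 (2×4 = 8 days in).
August 10, 2030 is 43 days after the start; 43 ÷ 4 = 10 remainder 3. Last occurrence in the window: #11 on August 7, 2030.
Occurrences #3 through #11: 9 in total.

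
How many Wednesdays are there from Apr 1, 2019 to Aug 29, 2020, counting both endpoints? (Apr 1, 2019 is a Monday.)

74

Apr 1, 2019 is a Monday; the first Wednesday on or after it is Apr 3, 2019 (2 days later).
From Apr 3, 2019 to Aug 29, 2020: 272 + 242 = 514 days (rest of 2019, to Aug 29, 2020 in 2020).
514 ÷ 7 = 73 full weeks with remainder 3, so 73 more Wednesdays after the first → 74.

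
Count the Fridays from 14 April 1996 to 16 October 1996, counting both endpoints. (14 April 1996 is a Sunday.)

14 April 1996 is a Sunday; the first Friday on or after it is 19 April 1996 (5 days later).
From 19 April 1996 to 16 October 1996: 11 + 31 + 30 + 31 + 31 + 30 + 16 = 180 days (rest of April, May, June, July, August, September, October).
180 ÷ 7 = 25 full weeks with remainder 5, so 25 more Fridays after the first → 26.

26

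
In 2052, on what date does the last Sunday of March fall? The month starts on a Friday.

March 2052 begins on a Friday, so the first Sunday is March 3 (2 days later).
March 2052 has 31 days. Adding weeks: 3, 10, 17, 24, 31 — the last one ≤ 31 is the 31st.

2052-03-31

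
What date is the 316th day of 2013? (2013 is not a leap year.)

12 November 2013

January has 31 days (316 − 31 = 285 remain).
February has 28 days (285 − 28 = 257 remain).
March has 31 days (257 − 31 = 226 remain).
April has 30 days (226 − 30 = 196 remain).
May has 31 days (196 − 31 = 165 remain).
June has 30 days (165 − 30 = 135 remain).
July has 31 days (135 − 31 = 104 remain).
August has 31 days (104 − 31 = 73 remain).
September has 30 days (73 − 30 = 43 remain).
October has 31 days (43 − 31 = 12 remain).
12 into November → November 12.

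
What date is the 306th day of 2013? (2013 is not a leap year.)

January has 31 days (306 − 31 = 275 remain).
February has 28 days (275 − 28 = 247 remain).
March has 31 days (247 − 31 = 216 remain).
April has 30 days (216 − 30 = 186 remain).
May has 31 days (186 − 31 = 155 remain).
June has 30 days (155 − 30 = 125 remain).
July has 31 days (125 − 31 = 94 remain).
August has 31 days (94 − 31 = 63 remain).
September has 30 days (63 − 30 = 33 remain).
October has 31 days (33 − 31 = 2 remain).
2 into November → November 2.

November 2, 2013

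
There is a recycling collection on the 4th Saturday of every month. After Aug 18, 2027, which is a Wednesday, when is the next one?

Aug 2027 starts on a Sunday; its first Saturday is the 7th, so the 4th Saturday is the 28th — Aug 28, 2027.
Aug 28, 2027 is after Aug 18, 2027, so that is the next one.

Aug 28, 2027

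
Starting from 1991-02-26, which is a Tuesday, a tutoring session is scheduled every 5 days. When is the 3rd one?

1991-03-08

The 3rd occurrence is 2 intervals after the first: 2 × 5 = 10 days after 1991-02-26.
February has 28 days — 2 days to the end of February leaves 8.
8 days into March → 1991-03-08.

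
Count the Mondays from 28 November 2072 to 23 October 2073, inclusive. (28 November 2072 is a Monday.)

48

28 November 2072 is a Monday; the first Monday on or after it is 28 November 2072.
From 28 November 2072 to 23 October 2073: 33 + 296 = 329 days (rest of 2072, to 23 October 2073 in 2073).
329 ÷ 7 = 47 full weeks with remainder 0, so 47 more Mondays after the first → 48.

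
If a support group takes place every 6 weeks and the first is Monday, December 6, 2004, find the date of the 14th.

June 5, 2006

The 14th occurrence is 13 intervals after the first: 13 × 42 = 546 days after December 6, 2004.
December has 31 days — 25 days to the end of December leaves 521.
2005 has 365 days (156 left).
January has 31 days (125 left).
February has 28 days (97 left).
March has 31 days (66 left).
April has 30 days (36 left).
May has 31 days (5 left).
5 days into June → June 5, 2006.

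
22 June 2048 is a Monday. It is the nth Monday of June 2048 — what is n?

4th

Day 22 falls in week ⌈22/7⌉ of the month.
Days 1–7 hold the 1st Monday, 8–14 the 2nd, 15–21 the 3rd, 22–28 the 4th, 29–31 the 5th.
22 is in the range for the 4th.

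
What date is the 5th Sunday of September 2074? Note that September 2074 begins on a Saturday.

2074-09-30

September 2074 begins on a Saturday, so the first Sunday is September 2 (1 day later).
The 5th Sunday is 4 weeks later: 2 + 28 = 30.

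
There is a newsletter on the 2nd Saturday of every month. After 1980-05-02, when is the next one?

1980-05-10

May 1980 starts on a Thursday; its first Saturday is the 3rd, so the 2nd Saturday is the 10th — 1980-05-10.
1980-05-10 is after 1980-05-02, so that is the next one.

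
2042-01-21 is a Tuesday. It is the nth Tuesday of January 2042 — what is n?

3rd

Day 21 falls in week ⌈21/7⌉ of the month.
Days 1–7 hold the 1st Tuesday, 8–14 the 2nd, 15–21 the 3rd, 22–28 the 4th, 29–31 the 5th.
21 is in the range for the 3rd.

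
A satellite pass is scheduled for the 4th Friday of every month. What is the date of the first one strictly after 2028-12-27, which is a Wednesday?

2029-01-26

December 2028 starts on a Friday; its first Friday is the 1st, so the 4th Friday is the 22nd — 2028-12-22.
That is not after 2028-12-27, so look at January 2029.
January 2029 starts on a Monday; its first Friday is the 5th, so the 4th Friday is the 26th — 2029-01-26.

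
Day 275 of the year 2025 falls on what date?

Oct 2, 2025

Jan has 31 days (275 − 31 = 244 remain).
Feb has 28 days (244 − 28 = 216 remain).
Mar has 31 days (216 − 31 = 185 remain).
Apr has 30 days (185 − 30 = 155 remain).
May has 31 days (155 − 31 = 124 remain).
Jun has 30 days (124 − 30 = 94 remain).
Jul has 31 days (94 − 31 = 63 remain).
Aug has 31 days (63 − 31 = 32 remain).
Sep has 30 days (32 − 30 = 2 remain).
2 into Oct → Oct 2.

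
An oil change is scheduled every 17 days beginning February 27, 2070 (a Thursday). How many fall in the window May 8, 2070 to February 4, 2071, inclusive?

16

Occurrences land 17·i days after February 27, 2070 for i = 0, 1, 2, …
May 8, 2070 is 70 days after the start; 70 ÷ 17 = 4 remainder 2; since the remainder is 2, round up to i = 5. First occurrence in the window: #6 on May 23, 2070 (5×17 = 85 days in).
February 4, 2071 is 342 days after the start; 342 ÷ 17 = 20 remainder 2. Last occurrence in the window: #21 on February 2, 2071.
Occurrences #6 through #21: 16 in total.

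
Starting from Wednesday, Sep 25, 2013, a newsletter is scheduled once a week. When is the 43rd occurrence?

Jul 16, 2014

The 43rd occurrence is 42 intervals after the first: 42 × 7 = 294 days after Sep 25, 2013.
Sep has 30 days — 5 days to the end of Sep leaves 289.
Oct has 31 days (258 left).
Nov has 30 days (228 left).
Dec has 31 days (197 left).
Jan has 31 days (166 left).
Feb has 28 days (138 left).
Mar has 31 days (107 left).
Apr has 30 days (77 left).
May has 31 days (46 left).
Jun has 30 days (16 left).
16 days into Jul → Jul 16, 2014.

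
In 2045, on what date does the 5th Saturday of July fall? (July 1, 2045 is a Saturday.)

2045-07-29

July 2045 begins on a Saturday, so the first Saturday is July 1.
The 5th Saturday is 4 weeks later: 1 + 28 = 29.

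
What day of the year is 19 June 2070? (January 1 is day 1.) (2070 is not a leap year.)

Days in months before June: 31 + 28 + 31 + 30 + 31 = 151.
Plus 19 days into June → day 170.

170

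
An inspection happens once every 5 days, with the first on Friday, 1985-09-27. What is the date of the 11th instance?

The 11th occurrence is 10 intervals after the first: 10 × 5 = 50 days after 1985-09-27.
September has 30 days — 3 days to the end of September leaves 47.
October has 31 days (16 left).
16 days into November → 1985-11-16.

1985-11-16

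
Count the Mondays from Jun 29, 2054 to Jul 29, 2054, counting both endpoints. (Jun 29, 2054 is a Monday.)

Jun 29, 2054 is a Monday; the first Monday on or after it is Jun 29, 2054.
From Jun 29, 2054 to Jul 29, 2054: 1 + 29 = 30 days (rest of Jun, Jul).
30 ÷ 7 = 4 full weeks with remainder 2, so 4 more Mondays after the first → 5.

5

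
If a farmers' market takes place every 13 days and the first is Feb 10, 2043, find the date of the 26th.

The 26th occurrence is 25 intervals after the first: 25 × 13 = 325 days after Feb 10, 2043.
Feb has 28 days — 18 days to the end of Feb leaves 307.
Mar has 31 days (276 left).
Apr has 30 days (246 left).
May has 31 days (215 left).
Jun has 30 days (185 left).
Jul has 31 days (154 left).
Aug has 31 days (123 left).
Sep has 30 days (93 left).
Oct has 31 days (62 left).
Nov has 30 days (32 left).
Dec has 31 days (1 left).
1 day into Jan → Jan 1, 2044.

Jan 1, 2044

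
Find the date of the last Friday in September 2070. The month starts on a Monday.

September 2070 begins on a Monday, so the first Friday is September 5 (4 days later).
September 2070 has 30 days. Adding weeks: 5, 12, 19, 26 — the last one ≤ 30 is the 26th.

2070-09-26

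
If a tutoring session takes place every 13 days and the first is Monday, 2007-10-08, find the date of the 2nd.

The 2nd occurrence is 1 interval after the first: 1 × 13 = 13 days after 2007-10-08.
13 days later is 2007-10-21.

2007-10-21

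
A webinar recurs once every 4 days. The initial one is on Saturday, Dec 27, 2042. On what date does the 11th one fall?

The 11th occurrence is 10 intervals after the first: 10 × 4 = 40 days after Dec 27, 2042.
Dec has 31 days — 4 days to the end of Dec leaves 36.
Jan has 31 days (5 left).
5 days into Feb → Feb 5, 2043.

Feb 5, 2043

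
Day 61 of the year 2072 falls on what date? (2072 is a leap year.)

2072-03-01

January has 31 days (61 − 31 = 30 remain).
February has 29 days (30 − 29 = 1 remain).
1 into March → March 1.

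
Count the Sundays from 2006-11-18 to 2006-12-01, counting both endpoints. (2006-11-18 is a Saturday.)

2

2006-11-18 is a Saturday; the first Sunday on or after it is 2006-11-19 (1 day later).
From 2006-11-19 to 2006-12-01: 11 + 1 = 12 days (rest of November, December).
12 ÷ 7 = 1 full weeks with remainder 5, so 1 more Sundays after the first → 2.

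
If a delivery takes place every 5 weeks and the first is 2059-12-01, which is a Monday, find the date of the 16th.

The 16th occurrence is 15 intervals after the first: 15 × 35 = 525 days after 2059-12-01.
December has 31 days — 30 days to the end of December leaves 495.
2060 has 366 days (129 left).
January has 31 days (98 left).
February has 28 days (70 left).
March has 31 days (39 left).
April has 30 days (9 left).
9 days into May → 2061-05-09.

2061-05-09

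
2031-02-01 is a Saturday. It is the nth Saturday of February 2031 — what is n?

1st

Day 1 falls in week ⌈1/7⌉ of the month.
Days 1–7 hold the 1st Saturday, 8–14 the 2nd, 15–21 the 3rd, 22–28 the 4th, 29–31 the 5th.
1 is in the range for the 1st.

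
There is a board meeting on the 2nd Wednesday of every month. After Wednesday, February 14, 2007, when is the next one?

February 2007 starts on a Thursday; its first Wednesday is the 7th, so the 2nd Wednesday is the 14th — February 14, 2007.
That is not after February 14, 2007, so look at March 2007.
March 2007 starts on a Thursday; its first Wednesday is the 7th, so the 2nd Wednesday is the 14th — March 14, 2007.

March 14, 2007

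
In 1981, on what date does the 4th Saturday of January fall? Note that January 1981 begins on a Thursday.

1981-01-24

January 1981 begins on a Thursday, so the first Saturday is January 3 (2 days later).
The 4th Saturday is 3 weeks later: 3 + 21 = 24.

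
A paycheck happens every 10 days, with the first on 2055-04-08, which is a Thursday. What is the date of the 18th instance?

2055-09-25

The 18th occurrence is 17 intervals after the first: 17 × 10 = 170 days after 2055-04-08.
April has 30 days — 22 days to the end of April leaves 148.
May has 31 days (117 left).
June has 30 days (87 left).
July has 31 days (56 left).
August has 31 days (25 left).
25 days into September → 2055-09-25.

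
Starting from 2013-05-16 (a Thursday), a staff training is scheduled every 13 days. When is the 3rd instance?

The 3rd occurrence is 2 intervals after the first: 2 × 13 = 26 days after 2013-05-16.
May has 31 days — 15 days to the end of May leaves 11.
11 days into June → 2013-06-11.

2013-06-11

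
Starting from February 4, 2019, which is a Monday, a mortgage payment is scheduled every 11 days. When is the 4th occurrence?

March 9, 2019

The 4th occurrence is 3 intervals after the first: 3 × 11 = 33 days after February 4, 2019.
February has 28 days — 24 days to the end of February leaves 9.
9 days into March → March 9, 2019.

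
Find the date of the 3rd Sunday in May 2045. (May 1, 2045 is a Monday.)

May 2045 begins on a Monday, so the first Sunday is May 7 (6 days later).
The 3rd Sunday is 2 weeks later: 7 + 14 = 21.

2045-05-21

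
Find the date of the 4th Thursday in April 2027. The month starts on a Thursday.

April 2027 begins on a Thursday, so the first Thursday is April 1.
The 4th Thursday is 3 weeks later: 1 + 21 = 22.

22 April 2027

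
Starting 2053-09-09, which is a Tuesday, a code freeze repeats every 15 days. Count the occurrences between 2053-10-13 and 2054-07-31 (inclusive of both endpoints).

19

Occurrences land 15·i days after 2053-09-09 for i = 0, 1, 2, …
2053-10-13 is 34 days after the start; 34 ÷ 15 = 2 remainder 4; since the remainder is 4, round up to i = 3. First occurrence in the window: #4 on 2053-10-24 (3×15 = 45 days in).
2054-07-31 is 325 days after the start; 325 ÷ 15 = 21 remainder 10. Last occurrence in the window: #22 on 2054-07-21.
Occurrences #4 through #22: 19 in total.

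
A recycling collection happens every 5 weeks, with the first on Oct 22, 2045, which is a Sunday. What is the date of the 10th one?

The 10th occurrence is 9 intervals after the first: 9 × 35 = 315 days after Oct 22, 2045.
Oct has 31 days — 9 days to the end of Oct leaves 306.
Nov has 30 days (276 left).
Dec has 31 days (245 left).
Jan has 31 days (214 left).
Feb has 28 days (186 left).
Mar has 31 days (155 left).
Apr has 30 days (125 left).
May has 31 days (94 left).
Jun has 30 days (64 left).
Jul has 31 days (33 left).
Aug has 31 days (2 left).
2 days into Sep → Sep 2, 2046.

Sep 2, 2046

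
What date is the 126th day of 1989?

May 6, 1989

Jan has 31 days (126 − 31 = 95 remain).
Feb has 28 days (95 − 28 = 67 remain).
Mar has 31 days (67 − 31 = 36 remain).
Apr has 30 days (36 − 30 = 6 remain).
6 into May → May 6.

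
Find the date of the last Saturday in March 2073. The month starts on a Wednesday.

March 2073 begins on a Wednesday, so the first Saturday is March 4 (3 days later).
March 2073 has 31 days. Adding weeks: 4, 11, 18, 25 — the last one ≤ 31 is the 25th.

25 March 2073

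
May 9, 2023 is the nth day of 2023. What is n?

Days in months before May: 31 + 28 + 31 + 30 = 120.
Plus 9 days into May → day 129.

129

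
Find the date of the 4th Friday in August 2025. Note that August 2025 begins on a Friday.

22 August 2025

August 2025 begins on a Friday, so the first Friday is August 1.
The 4th Friday is 3 weeks later: 1 + 21 = 22.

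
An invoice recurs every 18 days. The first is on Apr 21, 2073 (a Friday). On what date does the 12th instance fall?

The 12th occurrence is 11 intervals after the first: 11 × 18 = 198 days after Apr 21, 2073.
Apr has 30 days — 9 days to the end of Apr leaves 189.
May has 31 days (158 left).
Jun has 30 days (128 left).
Jul has 31 days (97 left).
Aug has 31 days (66 left).
Sep has 30 days (36 left).
Oct has 31 days (5 left).
5 days into Nov → Nov 5, 2073.

Nov 5, 2073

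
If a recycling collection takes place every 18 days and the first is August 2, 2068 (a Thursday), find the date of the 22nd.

The 22nd occurrence is 21 intervals after the first: 21 × 18 = 378 days after August 2, 2068.
August has 31 days — 29 days to the end of August leaves 349.
September has 30 days (319 left).
October has 31 days (288 left).
November has 30 days (258 left).
December has 31 days (227 left).
January has 31 days (196 left).
February has 28 days (168 left).
March has 31 days (137 left).
April has 30 days (107 left).
May has 31 days (76 left).
June has 30 days (46 left).
July has 31 days (15 left).
15 days into August → August 15, 2069.

August 15, 2069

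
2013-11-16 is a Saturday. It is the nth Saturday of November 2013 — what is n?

3rd

Day 16 falls in week ⌈16/7⌉ of the month.
Days 1–7 hold the 1st Saturday, 8–14 the 2nd, 15–21 the 3rd, 22–28 the 4th, 29–31 the 5th.
16 is in the range for the 3rd.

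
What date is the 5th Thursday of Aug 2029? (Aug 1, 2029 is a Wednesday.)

Aug 2029 begins on a Wednesday, so the first Thursday is Aug 2 (1 day later).
The 5th Thursday is 4 weeks later: 2 + 28 = 30.

Aug 30, 2029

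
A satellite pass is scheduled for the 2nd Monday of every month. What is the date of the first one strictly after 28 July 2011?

July 2011 starts on a Friday; its first Monday is the 4th, so the 2nd Monday is the 11th — 11 July 2011.
That is not after 28 July 2011, so look at August 2011.
August 2011 starts on a Monday; its first Monday is the 1st, so the 2nd Monday is the 8th — 8 August 2011.

8 August 2011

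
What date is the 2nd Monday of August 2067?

August 2067 begins on a Monday, so the first Monday is August 1.
The 2nd Monday is 1 weeks later: 1 + 7 = 8.

2067-08-08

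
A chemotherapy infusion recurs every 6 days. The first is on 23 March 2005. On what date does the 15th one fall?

15 June 2005

The 15th occurrence is 14 intervals after the first: 14 × 6 = 84 days after 23 March 2005.
March has 31 days — 8 days to the end of March leaves 76.
April has 30 days (46 left).
May has 31 days (15 left).
15 days into June → 15 June 2005.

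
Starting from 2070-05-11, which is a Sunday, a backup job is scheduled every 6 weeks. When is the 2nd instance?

2070-06-22

The 2nd occurrence is 1 interval after the first: 1 × 42 = 42 days after 2070-05-11.
May has 31 days — 20 days to the end of May leaves 22.
22 days into June → 2070-06-22.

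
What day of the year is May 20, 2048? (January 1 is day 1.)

Days in months before May: 31 + 29 + 31 + 30 = 121.
Plus 20 days into May → day 141.

141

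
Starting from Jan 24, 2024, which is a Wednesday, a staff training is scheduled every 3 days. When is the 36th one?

May 8, 2024

The 36th occurrence is 35 intervals after the first: 35 × 3 = 105 days after Jan 24, 2024.
Jan has 31 days — 7 days to the end of Jan leaves 98.
Feb has 29 days (69 left).
Mar has 31 days (38 left).
Apr has 30 days (8 left).
8 days into May → May 8, 2024.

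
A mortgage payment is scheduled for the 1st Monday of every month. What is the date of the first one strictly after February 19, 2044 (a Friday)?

February 2044 starts on a Monday, so its 1st Monday is February 1, 2044.
That is not after February 19, 2044, so look at March 2044.
March 2044 starts on a Tuesday, so its 1st Monday is March 7, 2044 (6 days in).

March 7, 2044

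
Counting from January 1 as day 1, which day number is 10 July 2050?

Days in months before July: 31 + 28 + 31 + 30 + 31 + 30 = 181.
Plus 10 days into July → day 191.

191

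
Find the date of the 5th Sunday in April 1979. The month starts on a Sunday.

1979-04-29

April 1979 begins on a Sunday, so the first Sunday is April 1.
The 5th Sunday is 4 weeks later: 1 + 28 = 29.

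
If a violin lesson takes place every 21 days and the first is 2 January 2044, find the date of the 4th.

5 March 2044

The 4th occurrence is 3 intervals after the first: 3 × 21 = 63 days after 2 January 2044.
January has 31 days — 29 days to the end of January leaves 34.
February has 29 days (5 left).
5 days into March → 5 March 2044.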